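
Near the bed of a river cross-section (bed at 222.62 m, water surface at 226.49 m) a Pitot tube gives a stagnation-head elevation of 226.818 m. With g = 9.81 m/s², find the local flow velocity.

Near the bed, under hydrostatic conditions, the piezometric head (z + ψ) equals the free-surface elevation, 226.49 m.
Velocity head = total − piezometric = 226.818 − 226.49 = 0.328 m.
v = √(2g·h_v) = √(2 × 9.81 × 0.328) = 2.54 m/s.

v ≈ 2.54 m/s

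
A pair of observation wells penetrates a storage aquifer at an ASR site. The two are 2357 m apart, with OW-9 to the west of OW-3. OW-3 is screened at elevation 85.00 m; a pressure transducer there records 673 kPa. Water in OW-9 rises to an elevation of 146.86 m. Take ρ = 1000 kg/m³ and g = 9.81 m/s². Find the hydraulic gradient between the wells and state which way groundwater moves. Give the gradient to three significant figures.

i ≈ 0.00286; groundwater flows toward the west

Pressure head at OW-3: ψ = P/(ρg) = 673×1000 / (1000 × 9.81) = 68.60 m.
Total head at OW-3: h = z + ψ = 85.00 + 68.60 = 153.60 m.
Total head at OW-9: h = 146.86 m (water level in the piezometer is the total head).
Head difference: h(OW-3) − h(OW-9) = 153.60 − 146.86 = 6.74 m.
Hydraulic gradient: i = |Δh| / L = 6.74 / 2357 = 0.00286.
Flow is from higher to lower head: from OW-3 toward OW-9, i.e. toward the west.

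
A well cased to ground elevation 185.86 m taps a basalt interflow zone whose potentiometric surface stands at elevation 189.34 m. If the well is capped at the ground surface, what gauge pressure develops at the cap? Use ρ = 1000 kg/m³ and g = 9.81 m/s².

Head above the cap: Δh = 189.34 − 185.86 = 3.48 m.
P = ρgΔh = 1000 × 9.81 × 3.48 = 34139 Pa ≈ 34.1 kPa.

P ≈ 34.1 kPa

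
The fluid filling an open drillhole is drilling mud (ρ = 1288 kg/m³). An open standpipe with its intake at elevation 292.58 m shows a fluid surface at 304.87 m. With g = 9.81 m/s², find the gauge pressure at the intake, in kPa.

P ≈ 155 kPa

Pressure head ψ = h − z = 304.87 − 292.58 = 12.29 m.
P = ρgψ = 1288 × 9.81 × 12.29 = 155288 Pa ≈ 155 kPa.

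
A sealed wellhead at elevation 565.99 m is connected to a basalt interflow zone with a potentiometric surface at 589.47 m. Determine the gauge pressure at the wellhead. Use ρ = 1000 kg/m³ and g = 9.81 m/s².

P ≈ 230 kPa

Head above the cap: Δh = 589.47 − 565.99 = 23.48 m.
P = ρgΔh = 1000 × 9.81 × 23.48 = 230339 Pa ≈ 230 kPa.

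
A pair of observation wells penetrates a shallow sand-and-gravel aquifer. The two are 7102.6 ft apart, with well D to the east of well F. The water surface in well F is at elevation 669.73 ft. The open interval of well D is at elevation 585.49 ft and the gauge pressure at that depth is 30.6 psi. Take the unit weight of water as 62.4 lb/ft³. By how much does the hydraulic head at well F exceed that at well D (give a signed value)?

Total head at well F: h = 669.73 ft (water level in the piezometer is the total head).
Pressure head at well D: ψ = 144·P/γ = 144 × 30.6 / 62.4 = 70.62 ft.
Total head at well D: h = z + ψ = 585.49 + 70.62 = 656.11 ft.
Head difference: h(well F) − h(well D) = 669.73 − 656.11 = 13.62 ft.

Δh ≈ 13.62 ft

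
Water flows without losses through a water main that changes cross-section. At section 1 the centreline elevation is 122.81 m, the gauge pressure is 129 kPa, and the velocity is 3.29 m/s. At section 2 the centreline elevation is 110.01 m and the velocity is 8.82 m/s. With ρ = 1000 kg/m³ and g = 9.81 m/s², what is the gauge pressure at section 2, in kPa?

Pressure head at 1: ψ₁ = P₁/(ρg) = 129×1000 / (1000 × 9.81) = 13.15 m.
Velocity heads: v₁²/2g = 3.29²/19.62 = 0.552 m; v₂²/2g = 8.82²/19.62 = 3.965 m.
Total head H = z₁ + ψ₁ + v₁²/2g = 122.81 + 13.15 + 0.552 = 136.51 m.
ψ₂ = H − z₂ − v₂²/2g = 136.51 − 110.01 − 3.965 = 22.53 m.
P₂ = ρgψ₂ = 1000 × 9.81 × 22.53 ≈ 221 kPa.

P₂ ≈ 221 kPa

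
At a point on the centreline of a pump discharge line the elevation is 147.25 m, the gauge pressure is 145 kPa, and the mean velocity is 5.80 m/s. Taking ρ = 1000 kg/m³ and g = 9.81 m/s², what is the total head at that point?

Pressure head ψ = P/(ρg) = 145×1000 / (1000 × 9.81) = 14.78 m.
Velocity head = v²/(2g) = 5.80² / (2 × 9.81) = 1.715 m.
h = z + ψ + v²/(2g) = 147.25 + 14.78 + 1.715 = 163.75 m.

h ≈ 163.75 m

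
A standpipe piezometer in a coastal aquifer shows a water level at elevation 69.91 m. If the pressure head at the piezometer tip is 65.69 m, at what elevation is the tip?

z = h − ψ = 69.91 − 65.69 = 4.22 m.

z ≈ 4.22 m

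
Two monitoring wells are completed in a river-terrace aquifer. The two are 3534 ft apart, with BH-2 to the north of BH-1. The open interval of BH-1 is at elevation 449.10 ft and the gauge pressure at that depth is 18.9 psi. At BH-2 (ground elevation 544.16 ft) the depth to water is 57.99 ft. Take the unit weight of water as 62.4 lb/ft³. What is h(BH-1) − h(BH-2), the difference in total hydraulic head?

Pressure head at BH-1: ψ = 144·P/γ = 144 × 18.9 / 62.4 = 43.62 ft.
Total head at BH-1: h = z + ψ = 449.10 + 43.62 = 492.72 ft.
Total head at BH-2: h = 544.16 − 57.99 = 486.17 ft.
Head difference: h(BH-1) − h(BH-2) = 492.72 − 486.17 = 6.55 ft.

Δh ≈ 6.55 ft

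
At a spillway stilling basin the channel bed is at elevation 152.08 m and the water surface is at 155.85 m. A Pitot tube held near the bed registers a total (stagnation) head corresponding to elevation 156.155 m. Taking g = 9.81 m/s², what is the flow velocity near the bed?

v ≈ 2.45 m/s

Near the bed, under hydrostatic conditions, the piezometric head (z + ψ) equals the free-surface elevation, 155.85 m.
Velocity head = total − piezometric = 156.155 − 155.85 = 0.305 m.
v = √(2g·h_v) = √(2 × 9.81 × 0.305) = 2.45 m/s.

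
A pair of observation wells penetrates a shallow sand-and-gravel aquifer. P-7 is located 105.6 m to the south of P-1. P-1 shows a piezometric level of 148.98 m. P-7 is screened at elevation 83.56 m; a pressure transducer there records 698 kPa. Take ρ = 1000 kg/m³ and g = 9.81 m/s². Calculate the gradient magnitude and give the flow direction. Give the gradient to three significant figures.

Total head at P-1: h = 148.98 m (water level in the piezometer is the total head).
Pressure head at P-7: ψ = P/(ρg) = 698×1000 / (1000 × 9.81) = 71.15 m.
Total head at P-7: h = z + ψ = 83.56 + 71.15 = 154.71 m.
Head difference: h(P-1) − h(P-7) = 148.98 − 154.71 = -5.73 m.
Hydraulic gradient: i = |Δh| / L = 5.73 / 105.6 = 0.0543.
Flow is from higher to lower head: from P-7 toward P-1, i.e. toward the north.

i ≈ 0.0543; groundwater flows toward the north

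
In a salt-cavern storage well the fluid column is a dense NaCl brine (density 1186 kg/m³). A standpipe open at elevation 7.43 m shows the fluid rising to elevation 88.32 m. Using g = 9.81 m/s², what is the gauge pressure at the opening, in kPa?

Pressure head ψ = h − z = 88.32 − 7.43 = 80.89 m.
P = ρgψ = 1186 × 9.81 × 80.89 = 941128 Pa ≈ 941 kPa.

P ≈ 941 kPa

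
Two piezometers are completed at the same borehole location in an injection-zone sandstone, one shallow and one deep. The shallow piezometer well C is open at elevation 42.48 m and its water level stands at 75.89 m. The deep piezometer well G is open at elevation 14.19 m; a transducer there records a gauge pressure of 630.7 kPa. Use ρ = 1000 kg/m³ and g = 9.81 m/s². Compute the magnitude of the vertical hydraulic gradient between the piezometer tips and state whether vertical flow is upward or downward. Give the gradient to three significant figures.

|i_v| ≈ 0.0916; vertical flow is upward

Total head at well C: h = 75.89 m (water level in the standpipe).
Pressure head at well G: ψ = P/(ρg) = 630.7×1000 / (1000 × 9.81) = 64.29 m.
Total head at well G: h = z + ψ = 14.19 + 64.29 = 78.48 m.
Δh = h(well C) − h(well G) = 75.89 − 78.48 = -2.59 m.
Vertical separation Δz = 42.48 − 14.19 = 28.29 m.
|i_v| = |Δh| / Δz = 2.59 / 28.29 = 0.0916.
Head is higher in the deep piezometer, so vertical flow is upward (discharge condition).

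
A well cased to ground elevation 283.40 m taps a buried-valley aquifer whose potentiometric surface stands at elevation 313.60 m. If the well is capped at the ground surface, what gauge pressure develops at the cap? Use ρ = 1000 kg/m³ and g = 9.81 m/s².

Head above the cap: Δh = 313.60 − 283.40 = 30.20 m.
P = ρgΔh = 1000 × 9.81 × 30.20 = 296262 Pa ≈ 296 kPa.

P ≈ 296 kPa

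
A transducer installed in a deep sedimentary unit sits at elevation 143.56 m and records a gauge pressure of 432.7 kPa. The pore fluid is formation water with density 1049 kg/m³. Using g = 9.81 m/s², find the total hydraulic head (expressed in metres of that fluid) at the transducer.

ψ = P/(ρg) = 432.7×1000 / (1049 × 9.81) = 42.05 m.
h = z + ψ = 143.56 + 42.05 = 185.61 m.

h ≈ 185.61 m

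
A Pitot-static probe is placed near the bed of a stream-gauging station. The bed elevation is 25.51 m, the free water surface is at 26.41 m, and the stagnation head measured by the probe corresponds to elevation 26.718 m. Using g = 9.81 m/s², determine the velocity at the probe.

v ≈ 2.46 m/s

Near the bed, under hydrostatic conditions, the piezometric head (z + ψ) equals the free-surface elevation, 26.41 m.
Velocity head = total − piezometric = 26.718 − 26.41 = 0.308 m.
v = √(2g·h_v) = √(2 × 9.81 × 0.308) = 2.46 m/s.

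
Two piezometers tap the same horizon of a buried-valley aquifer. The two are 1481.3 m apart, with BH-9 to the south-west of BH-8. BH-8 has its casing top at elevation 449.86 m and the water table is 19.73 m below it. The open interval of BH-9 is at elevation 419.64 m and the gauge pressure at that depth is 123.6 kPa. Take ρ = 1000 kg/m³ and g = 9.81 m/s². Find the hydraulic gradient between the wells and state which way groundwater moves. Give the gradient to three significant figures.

Total head at BH-8: h = 449.86 − 19.73 = 430.13 m.
Pressure head at BH-9: ψ = P/(ρg) = 123.6×1000 / (1000 × 9.81) = 12.60 m.
Total head at BH-9: h = z + ψ = 419.64 + 12.60 = 432.24 m.
Head difference: h(BH-8) − h(BH-9) = 430.13 − 432.24 = -2.11 m.
Hydraulic gradient: i = |Δh| / L = 2.11 / 1481.3 = 0.00142.
Flow is from higher to lower head: from BH-9 toward BH-8, i.e. toward the north-east.

i ≈ 0.00142; groundwater flows toward the north-east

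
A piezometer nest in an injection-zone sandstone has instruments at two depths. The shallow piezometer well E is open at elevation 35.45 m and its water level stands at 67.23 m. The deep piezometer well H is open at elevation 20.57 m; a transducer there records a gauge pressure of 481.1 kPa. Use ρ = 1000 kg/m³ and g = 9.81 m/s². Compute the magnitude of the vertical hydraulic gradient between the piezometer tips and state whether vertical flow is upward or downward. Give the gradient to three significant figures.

|i_v| ≈ 0.160; vertical flow is upward

Total head at well E: h = 67.23 m (water level in the standpipe).
Pressure head at well H: ψ = P/(ρg) = 481.1×1000 / (1000 × 9.81) = 49.04 m.
Total head at well H: h = z + ψ = 20.57 + 49.04 = 69.61 m.
Δh = h(well E) − h(well H) = 67.23 − 69.61 = -2.38 m.
Vertical separation Δz = 35.45 − 20.57 = 14.88 m.
|i_v| = |Δh| / Δz = 2.38 / 14.88 = 0.160.
Head is higher in the deep piezometer, so vertical flow is upward (discharge condition).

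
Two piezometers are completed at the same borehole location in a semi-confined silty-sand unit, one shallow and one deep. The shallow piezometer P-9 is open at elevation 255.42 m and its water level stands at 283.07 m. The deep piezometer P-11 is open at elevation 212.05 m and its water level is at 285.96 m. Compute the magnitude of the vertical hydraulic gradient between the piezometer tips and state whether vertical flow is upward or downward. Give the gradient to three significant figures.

|i_v| ≈ 0.0666; vertical flow is upward

Total head at P-9: h = 283.07 m (water level in the standpipe).
Total head at P-11: h = 285.96 m.
Δh = h(P-9) − h(P-11) = 283.07 − 285.96 = -2.89 m.
Vertical separation Δz = 255.42 − 212.05 = 43.37 m.
|i_v| = |Δh| / Δz = 2.89 / 43.37 = 0.0666.
Head is higher in the deep piezometer, so vertical flow is upward (discharge condition).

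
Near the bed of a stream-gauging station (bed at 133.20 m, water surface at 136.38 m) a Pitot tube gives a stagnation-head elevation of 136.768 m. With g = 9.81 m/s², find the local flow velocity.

Near the bed, under hydrostatic conditions, the piezometric head (z + ψ) equals the free-surface elevation, 136.38 m.
Velocity head = total − piezometric = 136.768 − 136.38 = 0.388 m.
v = √(2g·h_v) = √(2 × 9.81 × 0.388) = 2.76 m/s.

v ≈ 2.76 m/s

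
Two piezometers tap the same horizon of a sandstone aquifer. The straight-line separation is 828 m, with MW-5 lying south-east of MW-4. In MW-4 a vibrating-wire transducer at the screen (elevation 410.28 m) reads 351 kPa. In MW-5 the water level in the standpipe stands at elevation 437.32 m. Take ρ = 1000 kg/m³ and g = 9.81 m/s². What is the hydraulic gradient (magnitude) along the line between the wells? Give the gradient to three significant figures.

Pressure head at MW-4: ψ = P/(ρg) = 351×1000 / (1000 × 9.81) = 35.78 m.
Total head at MW-4: h = z + ψ = 410.28 + 35.78 = 446.06 m.
Total head at MW-5: h = 437.32 m (water level in the piezometer is the total head).
Head difference: h(MW-4) − h(MW-5) = 446.06 − 437.32 = 8.74 m.
Hydraulic gradient: i = |Δh| / L = 8.74 / 828 = 0.0106.

i ≈ 0.0106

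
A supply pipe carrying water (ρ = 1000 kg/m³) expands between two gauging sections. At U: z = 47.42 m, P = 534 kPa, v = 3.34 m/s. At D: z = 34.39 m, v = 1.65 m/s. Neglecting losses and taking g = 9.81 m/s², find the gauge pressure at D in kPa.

Pressure head at U: ψ₁ = P₁/(ρg) = 534×1000 / (1000 × 9.81) = 54.43 m.
Velocity heads: v₁²/2g = 3.34²/19.62 = 0.569 m; v₂²/2g = 1.65²/19.62 = 0.139 m.
Total head H = z₁ + ψ₁ + v₁²/2g = 47.42 + 54.43 + 0.569 = 102.42 m.
ψ₂ = H − z₂ − v₂²/2g = 102.42 − 34.39 − 0.139 = 67.89 m.
P₂ = ρgψ₂ = 1000 × 9.81 × 67.89 ≈ 666 kPa.

P₂ ≈ 666 kPa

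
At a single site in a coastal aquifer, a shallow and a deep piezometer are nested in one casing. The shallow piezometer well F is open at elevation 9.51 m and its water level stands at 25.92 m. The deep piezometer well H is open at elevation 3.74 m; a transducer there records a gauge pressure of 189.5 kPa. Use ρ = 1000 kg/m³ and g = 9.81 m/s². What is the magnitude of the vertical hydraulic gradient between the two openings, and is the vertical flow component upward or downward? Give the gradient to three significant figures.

Total head at well F: h = 25.92 m (water level in the standpipe).
Pressure head at well H: ψ = P/(ρg) = 189.5×1000 / (1000 × 9.81) = 19.32 m.
Total head at well H: h = z + ψ = 3.74 + 19.32 = 23.06 m.
Δh = h(well F) − h(well H) = 25.92 − 23.06 = 2.86 m.
Vertical separation Δz = 9.51 − 3.74 = 5.77 m.
|i_v| = |Δh| / Δz = 2.86 / 5.77 = 0.496.
Head is higher in the shallow piezometer, so vertical flow is downward (recharge condition).

|i_v| ≈ 0.496; vertical flow is downward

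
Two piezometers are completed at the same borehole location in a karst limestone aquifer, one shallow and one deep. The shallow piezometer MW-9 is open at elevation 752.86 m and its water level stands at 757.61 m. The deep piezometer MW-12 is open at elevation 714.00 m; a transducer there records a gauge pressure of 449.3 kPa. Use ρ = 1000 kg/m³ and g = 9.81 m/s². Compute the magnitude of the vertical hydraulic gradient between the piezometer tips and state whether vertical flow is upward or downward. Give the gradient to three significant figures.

Total head at MW-9: h = 757.61 m (water level in the standpipe).
Pressure head at MW-12: ψ = P/(ρg) = 449.3×1000 / (1000 × 9.81) = 45.80 m.
Total head at MW-12: h = z + ψ = 714.00 + 45.80 = 759.80 m.
Δh = h(MW-9) − h(MW-12) = 757.61 − 759.80 = -2.19 m.
Vertical separation Δz = 752.86 − 714.00 = 38.86 m.
|i_v| = |Δh| / Δz = 2.19 / 38.86 = 0.0564.
Head is higher in the deep piezometer, so vertical flow is upward (discharge condition).

|i_v| ≈ 0.0564; vertical flow is upward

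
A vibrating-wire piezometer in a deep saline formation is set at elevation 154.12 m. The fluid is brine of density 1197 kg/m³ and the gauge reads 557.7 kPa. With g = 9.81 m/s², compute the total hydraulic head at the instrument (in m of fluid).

ψ = P/(ρg) = 557.7×1000 / (1197 × 9.81) = 47.49 m.
h = z + ψ = 154.12 + 47.49 = 201.61 m.

h ≈ 201.61 m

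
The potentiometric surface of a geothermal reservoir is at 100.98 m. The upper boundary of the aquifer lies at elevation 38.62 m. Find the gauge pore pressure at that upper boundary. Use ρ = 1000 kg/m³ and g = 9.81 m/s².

P ≈ 612 kPa

Pressure head at the aquifer top: ψ = h − z = 100.98 − 38.62 = 62.36 m.
P = ρgψ = 1000 × 9.81 × 62.36 = 611752 Pa ≈ 612 kPa.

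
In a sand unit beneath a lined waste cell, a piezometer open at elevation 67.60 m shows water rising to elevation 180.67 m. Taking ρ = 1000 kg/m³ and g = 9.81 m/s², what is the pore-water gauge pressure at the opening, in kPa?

Pressure head ψ = h − z = 180.67 − 67.60 = 113.07 m.
P = ρgψ = 1000 × 9.81 × 113.07 = 1109217 Pa ≈ 1110 kPa.

P ≈ 1110 kPa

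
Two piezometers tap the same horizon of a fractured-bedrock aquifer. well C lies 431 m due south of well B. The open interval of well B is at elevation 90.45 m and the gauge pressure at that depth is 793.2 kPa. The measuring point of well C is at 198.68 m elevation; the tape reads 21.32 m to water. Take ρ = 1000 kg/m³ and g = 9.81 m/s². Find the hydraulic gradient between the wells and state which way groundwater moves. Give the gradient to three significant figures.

i ≈ 0.0140; groundwater flows toward the north

Pressure head at well B: ψ = P/(ρg) = 793.2×1000 / (1000 × 9.81) = 80.86 m.
Total head at well B: h = z + ψ = 90.45 + 80.86 = 171.31 m.
Total head at well C: h = 198.68 − 21.32 = 177.36 m.
Head difference: h(well B) − h(well C) = 171.31 − 177.36 = -6.05 m.
Hydraulic gradient: i = |Δh| / L = 6.05 / 431 = 0.0140.
Flow is from higher to lower head: from well C toward well B, i.e. toward the north.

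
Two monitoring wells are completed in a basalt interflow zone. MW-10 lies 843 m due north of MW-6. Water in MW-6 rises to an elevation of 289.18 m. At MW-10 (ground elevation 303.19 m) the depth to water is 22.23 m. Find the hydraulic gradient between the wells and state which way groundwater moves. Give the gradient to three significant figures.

i ≈ 0.00975; groundwater flows toward the north

Total head at MW-6: h = 289.18 m (water level in the piezometer is the total head).
Total head at MW-10: h = 303.19 − 22.23 = 280.96 m.
Head difference: h(MW-6) − h(MW-10) = 289.18 − 280.96 = 8.22 m.
Hydraulic gradient: i = |Δh| / L = 8.22 / 843 = 0.00975.
Flow is from higher to lower head: from MW-6 toward MW-10, i.e. toward the north.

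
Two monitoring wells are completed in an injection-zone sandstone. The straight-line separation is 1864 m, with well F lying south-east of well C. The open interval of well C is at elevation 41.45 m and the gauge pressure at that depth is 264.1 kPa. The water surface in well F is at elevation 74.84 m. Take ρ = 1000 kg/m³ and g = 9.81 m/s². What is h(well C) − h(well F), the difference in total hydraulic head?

Δh ≈ -6.47 m

Pressure head at well C: ψ = P/(ρg) = 264.1×1000 / (1000 × 9.81) = 26.92 m.
Total head at well C: h = z + ψ = 41.45 + 26.92 = 68.37 m.
Total head at well F: h = 74.84 m (water level in the piezometer is the total head).
Head difference: h(well C) − h(well F) = 68.37 − 74.84 = -6.47 m.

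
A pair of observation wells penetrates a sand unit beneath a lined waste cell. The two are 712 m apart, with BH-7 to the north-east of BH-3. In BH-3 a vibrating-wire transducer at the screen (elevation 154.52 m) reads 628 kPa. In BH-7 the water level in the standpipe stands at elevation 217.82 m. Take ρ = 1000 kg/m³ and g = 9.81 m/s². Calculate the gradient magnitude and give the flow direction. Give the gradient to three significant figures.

i ≈ 0.00101; groundwater flows toward the north-east

Pressure head at BH-3: ψ = P/(ρg) = 628×1000 / (1000 × 9.81) = 64.02 m.
Total head at BH-3: h = z + ψ = 154.52 + 64.02 = 218.54 m.
Total head at BH-7: h = 217.82 m (water level in the piezometer is the total head).
Head difference: h(BH-3) − h(BH-7) = 218.54 − 217.82 = 0.72 m.
Hydraulic gradient: i = |Δh| / L = 0.72 / 712 = 0.00101.
Flow is from higher to lower head: from BH-3 toward BH-7, i.e. toward the north-east.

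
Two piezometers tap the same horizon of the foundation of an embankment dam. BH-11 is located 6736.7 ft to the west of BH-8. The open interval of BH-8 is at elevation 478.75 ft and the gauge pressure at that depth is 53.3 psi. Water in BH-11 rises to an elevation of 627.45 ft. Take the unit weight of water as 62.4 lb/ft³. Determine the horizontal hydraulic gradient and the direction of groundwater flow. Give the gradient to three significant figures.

i ≈ 0.00381; groundwater flows toward the east

Pressure head at BH-8: ψ = 144·P/γ = 144 × 53.3 / 62.4 = 123.00 ft.
Total head at BH-8: h = z + ψ = 478.75 + 123.00 = 601.75 ft.
Total head at BH-11: h = 627.45 ft (water level in the piezometer is the total head).
Head difference: h(BH-8) − h(BH-11) = 601.75 − 627.45 = -25.70 ft.
Hydraulic gradient: i = |Δh| / L = 25.70 / 6736.7 = 0.00381.
Flow is from higher to lower head: from BH-11 toward BH-8, i.e. toward the east.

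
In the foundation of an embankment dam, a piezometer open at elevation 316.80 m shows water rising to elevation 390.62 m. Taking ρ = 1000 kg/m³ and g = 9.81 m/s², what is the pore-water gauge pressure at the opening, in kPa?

Pressure head ψ = h − z = 390.62 − 316.80 = 73.82 m.
P = ρgψ = 1000 × 9.81 × 73.82 = 724174 Pa ≈ 724 kPa.

P ≈ 724 kPa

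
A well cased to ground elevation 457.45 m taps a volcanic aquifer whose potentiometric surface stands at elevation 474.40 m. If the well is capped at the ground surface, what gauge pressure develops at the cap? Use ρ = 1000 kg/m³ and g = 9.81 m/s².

P ≈ 166 kPa

Head above the cap: Δh = 474.40 − 457.45 = 16.95 m.
P = ρgΔh = 1000 × 9.81 × 16.95 = 166280 Pa ≈ 166 kPa.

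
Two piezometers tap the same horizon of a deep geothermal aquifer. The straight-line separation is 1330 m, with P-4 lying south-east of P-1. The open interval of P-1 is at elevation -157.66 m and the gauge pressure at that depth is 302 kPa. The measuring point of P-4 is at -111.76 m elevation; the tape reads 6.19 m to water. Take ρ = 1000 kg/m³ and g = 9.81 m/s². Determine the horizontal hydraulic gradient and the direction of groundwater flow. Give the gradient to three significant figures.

i ≈ 0.00671; groundwater flows toward the north-west

Pressure head at P-1: ψ = P/(ρg) = 302×1000 / (1000 × 9.81) = 30.78 m.
Total head at P-1: h = z + ψ = -157.66 + 30.78 = -126.88 m.
Total head at P-4: h = -111.76 − 6.19 = -117.95 m.
Head difference: h(P-1) − h(P-4) = -126.88 − (-117.95) = -8.93 m.
Hydraulic gradient: i = |Δh| / L = 8.93 / 1330 = 0.00671.
Flow is from higher to lower head: from P-4 toward P-1, i.e. toward the north-west.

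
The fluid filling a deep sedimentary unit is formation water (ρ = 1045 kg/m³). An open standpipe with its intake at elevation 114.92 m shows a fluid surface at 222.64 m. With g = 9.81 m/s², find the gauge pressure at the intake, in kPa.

Pressure head ψ = h − z = 222.64 − 114.92 = 107.72 m.
P = ρgψ = 1045 × 9.81 × 107.72 = 1104286 Pa ≈ 1100 kPa.

P ≈ 1100 kPa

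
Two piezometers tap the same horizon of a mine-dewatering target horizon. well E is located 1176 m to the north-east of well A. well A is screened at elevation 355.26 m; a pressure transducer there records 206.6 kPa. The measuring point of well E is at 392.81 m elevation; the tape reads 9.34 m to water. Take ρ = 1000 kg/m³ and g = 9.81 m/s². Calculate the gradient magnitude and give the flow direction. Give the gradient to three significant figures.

Pressure head at well A: ψ = P/(ρg) = 206.6×1000 / (1000 × 9.81) = 21.06 m.
Total head at well A: h = z + ψ = 355.26 + 21.06 = 376.32 m.
Total head at well E: h = 392.81 − 9.34 = 383.47 m.
Head difference: h(well A) − h(well E) = 376.32 − 383.47 = -7.15 m.
Hydraulic gradient: i = |Δh| / L = 7.15 / 1176 = 0.00608.
Flow is from higher to lower head: from well E toward well A, i.e. toward the south-west.

i ≈ 0.00608; groundwater flows toward the south-west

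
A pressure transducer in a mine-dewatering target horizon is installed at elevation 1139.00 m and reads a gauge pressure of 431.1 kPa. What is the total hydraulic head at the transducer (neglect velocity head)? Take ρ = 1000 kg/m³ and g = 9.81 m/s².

h ≈ 1182.94 m

ψ = P/(ρg) = 431.1×1000 / (1000 × 9.81) = 43.94 m.
h = z + ψ = 1139.00 + 43.94 = 1182.94 m.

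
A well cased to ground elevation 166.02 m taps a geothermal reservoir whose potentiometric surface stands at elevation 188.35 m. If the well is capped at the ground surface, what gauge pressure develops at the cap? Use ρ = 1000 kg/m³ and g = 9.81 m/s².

Head above the cap: Δh = 188.35 − 166.02 = 22.33 m.
P = ρgΔh = 1000 × 9.81 × 22.33 = 219057 Pa ≈ 219 kPa.

P ≈ 219 kPa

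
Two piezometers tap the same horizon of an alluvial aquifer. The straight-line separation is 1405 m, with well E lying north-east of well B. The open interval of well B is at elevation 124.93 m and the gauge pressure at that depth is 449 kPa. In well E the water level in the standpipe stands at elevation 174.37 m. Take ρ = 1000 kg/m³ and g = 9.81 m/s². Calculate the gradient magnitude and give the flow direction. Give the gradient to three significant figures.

i ≈ 0.00261; groundwater flows toward the south-west

Pressure head at well B: ψ = P/(ρg) = 449×1000 / (1000 × 9.81) = 45.77 m.
Total head at well B: h = z + ψ = 124.93 + 45.77 = 170.70 m.
Total head at well E: h = 174.37 m (water level in the piezometer is the total head).
Head difference: h(well B) − h(well E) = 170.70 − 174.37 = -3.67 m.
Hydraulic gradient: i = |Δh| / L = 3.67 / 1405 = 0.00261.
Flow is from higher to lower head: from well E toward well B, i.e. toward the south-west.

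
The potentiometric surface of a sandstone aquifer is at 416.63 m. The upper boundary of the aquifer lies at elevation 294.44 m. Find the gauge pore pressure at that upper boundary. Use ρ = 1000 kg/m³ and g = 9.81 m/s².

Pressure head at the aquifer top: ψ = h − z = 416.63 − 294.44 = 122.19 m.
P = ρgψ = 1000 × 9.81 × 122.19 = 1198684 Pa ≈ 1200 kPa.

P ≈ 1200 kPa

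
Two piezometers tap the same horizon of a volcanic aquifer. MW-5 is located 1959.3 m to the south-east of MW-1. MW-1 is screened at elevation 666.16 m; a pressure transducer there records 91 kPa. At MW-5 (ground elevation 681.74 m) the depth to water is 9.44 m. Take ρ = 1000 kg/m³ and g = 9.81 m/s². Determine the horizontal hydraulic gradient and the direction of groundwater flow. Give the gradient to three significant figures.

i ≈ 0.00160; groundwater flows toward the south-east

Pressure head at MW-1: ψ = P/(ρg) = 91×1000 / (1000 × 9.81) = 9.28 m.
Total head at MW-1: h = z + ψ = 666.16 + 9.28 = 675.44 m.
Total head at MW-5: h = 681.74 − 9.44 = 672.30 m.
Head difference: h(MW-1) − h(MW-5) = 675.44 − 672.30 = 3.14 m.
Hydraulic gradient: i = |Δh| / L = 3.14 / 1959.3 = 0.00160.
Flow is from higher to lower head: from MW-1 toward MW-5, i.e. toward the south-east.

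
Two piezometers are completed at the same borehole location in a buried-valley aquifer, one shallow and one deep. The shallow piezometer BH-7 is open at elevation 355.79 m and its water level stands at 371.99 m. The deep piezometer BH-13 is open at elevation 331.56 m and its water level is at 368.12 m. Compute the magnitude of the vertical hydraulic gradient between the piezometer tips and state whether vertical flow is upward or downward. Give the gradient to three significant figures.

Total head at BH-7: h = 371.99 m (water level in the standpipe).
Total head at BH-13: h = 368.12 m.
Δh = h(BH-7) − h(BH-13) = 371.99 − 368.12 = 3.87 m.
Vertical separation Δz = 355.79 − 331.56 = 24.23 m.
|i_v| = |Δh| / Δz = 3.87 / 24.23 = 0.160.
Head is higher in the shallow piezometer, so vertical flow is downward (recharge condition).

|i_v| ≈ 0.160; vertical flow is downward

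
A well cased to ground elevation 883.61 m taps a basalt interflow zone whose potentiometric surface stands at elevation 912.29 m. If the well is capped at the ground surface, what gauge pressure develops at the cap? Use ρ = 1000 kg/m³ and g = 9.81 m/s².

P ≈ 281 kPa

Head above the cap: Δh = 912.29 − 883.61 = 28.68 m.
P = ρgΔh = 1000 × 9.81 × 28.68 = 281351 Pa ≈ 281 kPa.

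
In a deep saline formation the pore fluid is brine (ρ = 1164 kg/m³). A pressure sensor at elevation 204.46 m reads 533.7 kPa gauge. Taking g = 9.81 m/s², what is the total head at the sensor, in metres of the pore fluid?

h ≈ 251.20 m

ψ = P/(ρg) = 533.7×1000 / (1164 × 9.81) = 46.74 m.
h = z + ψ = 204.46 + 46.74 = 251.20 m.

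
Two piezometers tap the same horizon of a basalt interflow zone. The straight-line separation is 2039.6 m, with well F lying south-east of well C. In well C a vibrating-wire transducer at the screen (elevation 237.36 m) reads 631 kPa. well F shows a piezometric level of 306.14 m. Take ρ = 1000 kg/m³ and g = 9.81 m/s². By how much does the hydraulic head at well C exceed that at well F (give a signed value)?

Pressure head at well C: ψ = P/(ρg) = 631×1000 / (1000 × 9.81) = 64.32 m.
Total head at well C: h = z + ψ = 237.36 + 64.32 = 301.68 m.
Total head at well F: h = 306.14 m (water level in the piezometer is the total head).
Head difference: h(well C) − h(well F) = 301.68 − 306.14 = -4.46 m.

Δh ≈ -4.46 m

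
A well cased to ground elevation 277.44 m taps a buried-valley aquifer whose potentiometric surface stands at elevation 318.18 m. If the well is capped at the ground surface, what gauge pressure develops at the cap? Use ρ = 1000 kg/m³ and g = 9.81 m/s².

P ≈ 400 kPa

Head above the cap: Δh = 318.18 − 277.44 = 40.74 m.
P = ρgΔh = 1000 × 9.81 × 40.74 = 399659 Pa ≈ 400 kPa.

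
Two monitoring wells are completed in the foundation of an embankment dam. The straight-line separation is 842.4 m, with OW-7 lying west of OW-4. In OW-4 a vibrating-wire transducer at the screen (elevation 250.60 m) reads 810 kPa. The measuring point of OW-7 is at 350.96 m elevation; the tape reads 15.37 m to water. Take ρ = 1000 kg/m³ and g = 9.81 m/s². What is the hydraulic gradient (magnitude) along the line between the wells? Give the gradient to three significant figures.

i ≈ 0.00287

Pressure head at OW-4: ψ = P/(ρg) = 810×1000 / (1000 × 9.81) = 82.57 m.
Total head at OW-4: h = z + ψ = 250.60 + 82.57 = 333.17 m.
Total head at OW-7: h = 350.96 − 15.37 = 335.59 m.
Head difference: h(OW-4) − h(OW-7) = 333.17 − 335.59 = -2.42 m.
Hydraulic gradient: i = |Δh| / L = 2.42 / 842.4 = 0.00287.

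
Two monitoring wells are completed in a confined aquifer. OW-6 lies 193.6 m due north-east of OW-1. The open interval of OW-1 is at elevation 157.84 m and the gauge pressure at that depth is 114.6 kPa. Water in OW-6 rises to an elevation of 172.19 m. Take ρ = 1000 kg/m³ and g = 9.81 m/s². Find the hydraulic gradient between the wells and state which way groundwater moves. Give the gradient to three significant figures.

i ≈ 0.0138; groundwater flows toward the south-west

Pressure head at OW-1: ψ = P/(ρg) = 114.6×1000 / (1000 × 9.81) = 11.68 m.
Total head at OW-1: h = z + ψ = 157.84 + 11.68 = 169.52 m.
Total head at OW-6: h = 172.19 m (water level in the piezometer is the total head).
Head difference: h(OW-1) − h(OW-6) = 169.52 − 172.19 = -2.67 m.
Hydraulic gradient: i = |Δh| / L = 2.67 / 193.6 = 0.0138.
Flow is from higher to lower head: from OW-6 toward OW-1, i.e. toward the south-west.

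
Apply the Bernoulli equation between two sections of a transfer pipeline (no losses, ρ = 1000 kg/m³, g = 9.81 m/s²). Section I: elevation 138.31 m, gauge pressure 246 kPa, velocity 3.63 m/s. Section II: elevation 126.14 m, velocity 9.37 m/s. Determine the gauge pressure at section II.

P₂ ≈ 328 kPa

Pressure head at I: ψ₁ = P₁/(ρg) = 246×1000 / (1000 × 9.81) = 25.08 m.
Velocity heads: v₁²/2g = 3.63²/19.62 = 0.672 m; v₂²/2g = 9.37²/19.62 = 4.475 m.
Total head H = z₁ + ψ₁ + v₁²/2g = 138.31 + 25.08 + 0.672 = 164.06 m.
ψ₂ = H − z₂ − v₂²/2g = 164.06 − 126.14 − 4.475 = 33.45 m.
P₂ = ρgψ₂ = 1000 × 9.81 × 33.45 ≈ 328 kPa.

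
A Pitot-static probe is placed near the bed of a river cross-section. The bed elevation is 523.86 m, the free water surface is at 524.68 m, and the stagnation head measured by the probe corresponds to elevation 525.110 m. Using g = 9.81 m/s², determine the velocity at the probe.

v ≈ 2.90 m/s

Near the bed, under hydrostatic conditions, the piezometric head (z + ψ) equals the free-surface elevation, 524.68 m.
Velocity head = total − piezometric = 525.110 − 524.68 = 0.430 m.
v = √(2g·h_v) = √(2 × 9.81 × 0.430) = 2.90 m/s.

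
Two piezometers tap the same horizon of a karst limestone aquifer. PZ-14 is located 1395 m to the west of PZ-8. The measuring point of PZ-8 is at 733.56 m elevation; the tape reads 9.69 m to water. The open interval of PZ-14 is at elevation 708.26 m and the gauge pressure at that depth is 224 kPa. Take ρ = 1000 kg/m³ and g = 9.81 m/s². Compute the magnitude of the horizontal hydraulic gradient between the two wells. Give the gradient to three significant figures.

i ≈ 0.00518

Total head at PZ-8: h = 733.56 − 9.69 = 723.87 m.
Pressure head at PZ-14: ψ = P/(ρg) = 224×1000 / (1000 × 9.81) = 22.83 m.
Total head at PZ-14: h = z + ψ = 708.26 + 22.83 = 731.09 m.
Head difference: h(PZ-8) − h(PZ-14) = 723.87 − 731.09 = -7.22 m.
Hydraulic gradient: i = |Δh| / L = 7.22 / 1395 = 0.00518.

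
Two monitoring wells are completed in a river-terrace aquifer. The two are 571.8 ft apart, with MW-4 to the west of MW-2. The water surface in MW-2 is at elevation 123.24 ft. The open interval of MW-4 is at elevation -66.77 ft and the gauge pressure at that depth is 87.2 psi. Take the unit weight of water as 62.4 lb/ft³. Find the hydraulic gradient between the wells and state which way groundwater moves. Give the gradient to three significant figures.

i ≈ 0.0196; groundwater flows toward the east

Total head at MW-2: h = 123.24 ft (water level in the piezometer is the total head).
Pressure head at MW-4: ψ = 144·P/γ = 144 × 87.2 / 62.4 = 201.23 ft.
Total head at MW-4: h = z + ψ = -66.77 + 201.23 = 134.46 ft.
Head difference: h(MW-2) − h(MW-4) = 123.24 − 134.46 = -11.22 ft.
Hydraulic gradient: i = |Δh| / L = 11.22 / 571.8 = 0.0196.
Flow is from higher to lower head: from MW-4 toward MW-2, i.e. toward the east.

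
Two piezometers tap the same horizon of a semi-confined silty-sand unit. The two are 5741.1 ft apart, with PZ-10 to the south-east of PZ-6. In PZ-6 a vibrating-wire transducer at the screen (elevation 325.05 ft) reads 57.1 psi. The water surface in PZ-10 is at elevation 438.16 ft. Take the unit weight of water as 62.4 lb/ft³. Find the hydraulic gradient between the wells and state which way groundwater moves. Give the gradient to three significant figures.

i ≈ 0.00325; groundwater flows toward the south-east

Pressure head at PZ-6: ψ = 144·P/γ = 144 × 57.1 / 62.4 = 131.77 ft.
Total head at PZ-6: h = z + ψ = 325.05 + 131.77 = 456.82 ft.
Total head at PZ-10: h = 438.16 ft (water level in the piezometer is the total head).
Head difference: h(PZ-6) − h(PZ-10) = 456.82 − 438.16 = 18.66 ft.
Hydraulic gradient: i = |Δh| / L = 18.66 / 5741.1 = 0.00325.
Flow is from higher to lower head: from PZ-6 toward PZ-10, i.e. toward the south-east.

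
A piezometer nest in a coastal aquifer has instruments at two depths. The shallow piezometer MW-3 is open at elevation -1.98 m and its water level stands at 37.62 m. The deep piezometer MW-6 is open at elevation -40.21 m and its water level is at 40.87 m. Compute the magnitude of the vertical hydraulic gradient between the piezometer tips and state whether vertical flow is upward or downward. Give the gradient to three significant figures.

|i_v| ≈ 0.0850; vertical flow is upward

Total head at MW-3: h = 37.62 m (water level in the standpipe).
Total head at MW-6: h = 40.87 m.
Δh = h(MW-3) − h(MW-6) = 37.62 − 40.87 = -3.25 m.
Vertical separation Δz = -1.98 − (-40.21) = 38.23 m.
|i_v| = |Δh| / Δz = 3.25 / 38.23 = 0.0850.
Head is higher in the deep piezometer, so vertical flow is upward (discharge condition).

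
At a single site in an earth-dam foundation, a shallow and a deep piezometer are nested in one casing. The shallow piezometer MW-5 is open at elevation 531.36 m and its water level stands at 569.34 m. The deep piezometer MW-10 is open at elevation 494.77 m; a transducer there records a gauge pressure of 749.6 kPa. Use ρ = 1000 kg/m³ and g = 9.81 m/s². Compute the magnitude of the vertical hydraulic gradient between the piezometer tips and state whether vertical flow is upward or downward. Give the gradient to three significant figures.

Total head at MW-5: h = 569.34 m (water level in the standpipe).
Pressure head at MW-10: ψ = P/(ρg) = 749.6×1000 / (1000 × 9.81) = 76.41 m.
Total head at MW-10: h = z + ψ = 494.77 + 76.41 = 571.18 m.
Δh = h(MW-5) − h(MW-10) = 569.34 − 571.18 = -1.84 m.
Vertical separation Δz = 531.36 − 494.77 = 36.59 m.
|i_v| = |Δh| / Δz = 1.84 / 36.59 = 0.0503.
Head is higher in the deep piezometer, so vertical flow is upward (discharge condition).

|i_v| ≈ 0.0503; vertical flow is upward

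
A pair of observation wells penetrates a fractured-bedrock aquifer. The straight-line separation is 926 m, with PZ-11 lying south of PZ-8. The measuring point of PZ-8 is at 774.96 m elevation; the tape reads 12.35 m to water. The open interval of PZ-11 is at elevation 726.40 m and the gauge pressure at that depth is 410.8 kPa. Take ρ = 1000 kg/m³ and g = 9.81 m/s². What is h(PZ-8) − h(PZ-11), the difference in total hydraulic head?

Total head at PZ-8: h = 774.96 − 12.35 = 762.61 m.
Pressure head at PZ-11: ψ = P/(ρg) = 410.8×1000 / (1000 × 9.81) = 41.88 m.
Total head at PZ-11: h = z + ψ = 726.40 + 41.88 = 768.28 m.
Head difference: h(PZ-8) − h(PZ-11) = 762.61 − 768.28 = -5.67 m.

Δh ≈ -5.67 m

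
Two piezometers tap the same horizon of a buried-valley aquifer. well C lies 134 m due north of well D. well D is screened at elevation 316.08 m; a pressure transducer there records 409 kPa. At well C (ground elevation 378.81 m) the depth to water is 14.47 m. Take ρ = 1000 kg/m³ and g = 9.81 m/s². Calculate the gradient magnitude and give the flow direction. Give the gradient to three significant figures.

i ≈ 0.0490; groundwater flows toward the south

Pressure head at well D: ψ = P/(ρg) = 409×1000 / (1000 × 9.81) = 41.69 m.
Total head at well D: h = z + ψ = 316.08 + 41.69 = 357.77 m.
Total head at well C: h = 378.81 − 14.47 = 364.34 m.
Head difference: h(well D) − h(well C) = 357.77 − 364.34 = -6.57 m.
Hydraulic gradient: i = |Δh| / L = 6.57 / 134 = 0.0490.
Flow is from higher to lower head: from well C toward well D, i.e. toward the south.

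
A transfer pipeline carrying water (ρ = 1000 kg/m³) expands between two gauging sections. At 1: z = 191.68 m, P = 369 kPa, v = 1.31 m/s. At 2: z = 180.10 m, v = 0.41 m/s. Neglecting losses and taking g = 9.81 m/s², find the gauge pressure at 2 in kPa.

Pressure head at 1: ψ₁ = P₁/(ρg) = 369×1000 / (1000 × 9.81) = 37.61 m.
Velocity heads: v₁²/2g = 1.31²/19.62 = 0.087 m; v₂²/2g = 0.41²/19.62 = 0.009 m.
Total head H = z₁ + ψ₁ + v₁²/2g = 191.68 + 37.61 + 0.087 = 229.38 m.
ψ₂ = H − z₂ − v₂²/2g = 229.38 − 180.10 − 0.009 = 49.27 m.
P₂ = ρgψ₂ = 1000 × 9.81 × 49.27 ≈ 483 kPa.

P₂ ≈ 483 kPa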